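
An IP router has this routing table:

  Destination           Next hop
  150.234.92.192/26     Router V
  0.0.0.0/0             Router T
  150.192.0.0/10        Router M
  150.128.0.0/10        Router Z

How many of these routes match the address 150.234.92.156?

2

Prefixes containing 150.234.92.156:
  0.0.0.0/0 (default, matches everything)
  150.192.0.0/10 (150.192.0.0 - 150.255.255.255)
Total matching entries: 2.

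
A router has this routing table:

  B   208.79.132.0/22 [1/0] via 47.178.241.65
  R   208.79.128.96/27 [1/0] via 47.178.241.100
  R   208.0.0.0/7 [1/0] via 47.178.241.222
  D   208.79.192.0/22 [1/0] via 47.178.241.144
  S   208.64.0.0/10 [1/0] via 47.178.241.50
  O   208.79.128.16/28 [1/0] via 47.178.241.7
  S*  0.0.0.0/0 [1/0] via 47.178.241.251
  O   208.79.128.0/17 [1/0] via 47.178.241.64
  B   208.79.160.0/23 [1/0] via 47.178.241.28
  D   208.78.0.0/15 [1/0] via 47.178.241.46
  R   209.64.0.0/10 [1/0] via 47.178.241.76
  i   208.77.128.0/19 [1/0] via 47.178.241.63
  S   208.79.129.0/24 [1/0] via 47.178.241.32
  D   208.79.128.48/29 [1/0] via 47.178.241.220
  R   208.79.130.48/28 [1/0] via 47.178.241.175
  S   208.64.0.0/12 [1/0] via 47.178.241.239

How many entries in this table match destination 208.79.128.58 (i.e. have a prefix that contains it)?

6

Prefixes containing 208.79.128.58:
  0.0.0.0/0 (default, matches everything)
  208.0.0.0/7 (208.0.0.0 - 209.255.255.255)
  208.64.0.0/10 (208.64.0.0 - 208.127.255.255)
  208.64.0.0/12 (208.64.0.0 - 208.79.255.255)
  208.78.0.0/15 (208.78.0.0 - 208.79.255.255)
  208.79.128.0/17 (208.79.128.0 - 208.79.255.255)
Total matching entries: 6.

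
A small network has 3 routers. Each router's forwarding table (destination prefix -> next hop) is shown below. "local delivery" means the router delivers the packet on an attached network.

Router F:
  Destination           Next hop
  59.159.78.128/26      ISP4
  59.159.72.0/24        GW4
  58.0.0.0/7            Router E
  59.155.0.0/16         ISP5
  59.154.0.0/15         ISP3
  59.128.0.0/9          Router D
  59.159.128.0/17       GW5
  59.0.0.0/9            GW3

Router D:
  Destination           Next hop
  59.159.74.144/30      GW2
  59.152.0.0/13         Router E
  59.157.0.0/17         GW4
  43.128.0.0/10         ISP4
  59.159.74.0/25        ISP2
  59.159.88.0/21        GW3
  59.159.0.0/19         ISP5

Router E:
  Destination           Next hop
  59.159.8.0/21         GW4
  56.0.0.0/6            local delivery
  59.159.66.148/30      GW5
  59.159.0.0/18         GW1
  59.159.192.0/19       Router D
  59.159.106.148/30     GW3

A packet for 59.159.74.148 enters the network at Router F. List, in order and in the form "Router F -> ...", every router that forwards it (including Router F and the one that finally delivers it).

Router F -> Router D -> Router E

At Router F: longest match for 59.159.74.148 is 59.128.0.0/9 -> Router D
At Router D: longest match for 59.159.74.148 is 59.152.0.0/13 -> Router E
At Router E: longest match for 59.159.74.148 is 56.0.0.0/6 -> local delivery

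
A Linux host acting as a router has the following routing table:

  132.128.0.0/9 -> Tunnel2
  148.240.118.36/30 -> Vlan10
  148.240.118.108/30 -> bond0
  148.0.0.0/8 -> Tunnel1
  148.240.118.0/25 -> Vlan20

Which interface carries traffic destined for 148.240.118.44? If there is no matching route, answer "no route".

Vlan20

Routes whose prefix contains 148.240.118.44:
  148.0.0.0/8 (148.0.0.0 - 148.255.255.255) -> Tunnel1
  148.240.118.0/25 (148.240.118.0 - 148.240.118.127) -> Vlan20
More-specific entries that do NOT match:
  148.240.118.36/30 (148.240.118.36 - 148.240.118.39) does not contain 148.240.118.44
  148.240.118.108/30 (148.240.118.108 - 148.240.118.111) does not contain 148.240.118.44
Longest matching prefix is /25 -> interface Vlan20.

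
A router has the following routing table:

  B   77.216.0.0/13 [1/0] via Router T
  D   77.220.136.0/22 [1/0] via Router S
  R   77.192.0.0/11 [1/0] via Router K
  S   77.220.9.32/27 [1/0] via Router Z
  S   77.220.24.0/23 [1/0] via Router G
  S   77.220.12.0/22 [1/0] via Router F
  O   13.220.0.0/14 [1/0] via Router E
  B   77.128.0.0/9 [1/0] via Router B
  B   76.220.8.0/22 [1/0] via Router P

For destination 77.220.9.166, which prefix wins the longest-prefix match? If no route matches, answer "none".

77.216.0.0/13

Entries matching 77.220.9.166:
  77.128.0.0/9 (77.128.0.0 - 77.255.255.255)
  77.192.0.0/11 (77.192.0.0 - 77.223.255.255)
  77.216.0.0/13 (77.216.0.0 - 77.223.255.255)
Most specific is 77.216.0.0/13.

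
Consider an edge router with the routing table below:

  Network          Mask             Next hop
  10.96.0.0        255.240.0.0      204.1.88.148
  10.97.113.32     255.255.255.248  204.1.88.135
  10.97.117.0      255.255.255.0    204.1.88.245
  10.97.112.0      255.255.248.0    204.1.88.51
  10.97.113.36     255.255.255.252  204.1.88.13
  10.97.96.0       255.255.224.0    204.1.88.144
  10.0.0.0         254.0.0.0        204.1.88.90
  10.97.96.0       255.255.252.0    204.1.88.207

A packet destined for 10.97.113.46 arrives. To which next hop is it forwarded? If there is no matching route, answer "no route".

204.1.88.51

Routes whose prefix contains 10.97.113.46:
  10.0.0.0/7 (10.0.0.0 - 11.255.255.255) -> 204.1.88.90
  10.96.0.0/12 (10.96.0.0 - 10.111.255.255) -> 204.1.88.148
  10.97.96.0/19 (10.97.96.0 - 10.97.127.255) -> 204.1.88.144
  10.97.112.0/21 (10.97.112.0 - 10.97.119.255) -> 204.1.88.51
More-specific entries that do NOT match:
  10.97.113.36/30 (10.97.113.36 - 10.97.113.39) does not contain 10.97.113.46
  10.97.113.32/29 (10.97.113.32 - 10.97.113.39) does not contain 10.97.113.46
  10.97.117.0/24 (10.97.117.0 - 10.97.117.255) does not contain 10.97.113.46
  10.97.96.0/22 (10.97.96.0 - 10.97.99.255) does not contain 10.97.113.46
Longest matching prefix is /21 -> next hop 204.1.88.51.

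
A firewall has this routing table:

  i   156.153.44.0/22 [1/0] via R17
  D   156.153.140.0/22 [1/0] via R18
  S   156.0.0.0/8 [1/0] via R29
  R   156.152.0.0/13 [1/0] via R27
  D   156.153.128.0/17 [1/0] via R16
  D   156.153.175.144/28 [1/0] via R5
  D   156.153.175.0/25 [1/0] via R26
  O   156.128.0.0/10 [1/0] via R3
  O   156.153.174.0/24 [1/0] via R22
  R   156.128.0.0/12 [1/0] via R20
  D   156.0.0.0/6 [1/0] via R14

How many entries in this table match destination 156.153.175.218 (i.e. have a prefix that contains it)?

5

Prefixes containing 156.153.175.218:
  156.0.0.0/6 (156.0.0.0 - 159.255.255.255)
  156.0.0.0/8 (156.0.0.0 - 156.255.255.255)
  156.128.0.0/10 (156.128.0.0 - 156.191.255.255)
  156.152.0.0/13 (156.152.0.0 - 156.159.255.255)
  156.153.128.0/17 (156.153.128.0 - 156.153.255.255)
Total matching entries: 5.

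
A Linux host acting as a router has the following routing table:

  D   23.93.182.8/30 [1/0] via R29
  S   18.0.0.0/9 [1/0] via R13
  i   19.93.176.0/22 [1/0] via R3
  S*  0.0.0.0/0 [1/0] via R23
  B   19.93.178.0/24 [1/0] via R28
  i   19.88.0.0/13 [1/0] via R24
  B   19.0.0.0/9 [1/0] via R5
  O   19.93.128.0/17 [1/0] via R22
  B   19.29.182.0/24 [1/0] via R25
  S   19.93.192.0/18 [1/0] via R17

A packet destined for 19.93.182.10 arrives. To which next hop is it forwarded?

R22

Routes whose prefix contains 19.93.182.10:
  0.0.0.0/0 (default, matches everything) -> R23
  19.0.0.0/9 (19.0.0.0 - 19.127.255.255) -> R5
  19.88.0.0/13 (19.88.0.0 - 19.95.255.255) -> R24
  19.93.128.0/17 (19.93.128.0 - 19.93.255.255) -> R22
More-specific entries that do NOT match:
  23.93.182.8/30 (23.93.182.8 - 23.93.182.11) does not contain 19.93.182.10
  19.93.178.0/24 (19.93.178.0 - 19.93.178.255) does not contain 19.93.182.10
  19.29.182.0/24 (19.29.182.0 - 19.29.182.255) does not contain 19.93.182.10
  19.93.176.0/22 (19.93.176.0 - 19.93.179.255) does not contain 19.93.182.10
  19.93.192.0/18 (19.93.192.0 - 19.93.255.255) does not contain 19.93.182.10
Longest matching prefix is /17 -> next hop R22.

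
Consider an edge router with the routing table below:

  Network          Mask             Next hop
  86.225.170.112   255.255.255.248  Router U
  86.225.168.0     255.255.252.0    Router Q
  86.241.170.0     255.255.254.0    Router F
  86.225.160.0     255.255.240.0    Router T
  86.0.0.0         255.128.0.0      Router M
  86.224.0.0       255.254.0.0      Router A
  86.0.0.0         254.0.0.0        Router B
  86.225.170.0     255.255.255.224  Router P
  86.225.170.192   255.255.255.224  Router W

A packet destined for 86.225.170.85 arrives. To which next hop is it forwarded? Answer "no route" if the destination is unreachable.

Routes whose prefix contains 86.225.170.85:
  86.0.0.0/7 (86.0.0.0 - 87.255.255.255) -> Router B
  86.224.0.0/15 (86.224.0.0 - 86.225.255.255) -> Router A
  86.225.160.0/20 (86.225.160.0 - 86.225.175.255) -> Router T
  86.225.168.0/22 (86.225.168.0 - 86.225.171.255) -> Router Q
More-specific entries that do NOT match:
  86.225.170.112/29 (86.225.170.112 - 86.225.170.119) does not contain 86.225.170.85
  86.225.170.0/27 (86.225.170.0 - 86.225.170.31) does not contain 86.225.170.85
  86.225.170.192/27 (86.225.170.192 - 86.225.170.223) does not contain 86.225.170.85
  86.241.170.0/23 (86.241.170.0 - 86.241.171.255) does not contain 86.225.170.85
Longest matching prefix is /22 -> next hop Router Q.

Router Q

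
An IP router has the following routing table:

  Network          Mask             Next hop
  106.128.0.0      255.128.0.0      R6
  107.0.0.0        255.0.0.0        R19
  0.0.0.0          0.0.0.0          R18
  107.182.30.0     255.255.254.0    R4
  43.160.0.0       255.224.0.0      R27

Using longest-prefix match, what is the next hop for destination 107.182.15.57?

Routes whose prefix contains 107.182.15.57:
  0.0.0.0/0 (default, matches everything) -> R18
  107.0.0.0/8 (107.0.0.0 - 107.255.255.255) -> R19
More-specific entries that do NOT match:
  107.182.30.0/23 (107.182.30.0 - 107.182.31.255) does not contain 107.182.15.57
  43.160.0.0/11 (43.160.0.0 - 43.191.255.255) does not contain 107.182.15.57
  106.128.0.0/9 (106.128.0.0 - 106.255.255.255) does not contain 107.182.15.57
Longest matching prefix is /8 -> next hop R19.

R19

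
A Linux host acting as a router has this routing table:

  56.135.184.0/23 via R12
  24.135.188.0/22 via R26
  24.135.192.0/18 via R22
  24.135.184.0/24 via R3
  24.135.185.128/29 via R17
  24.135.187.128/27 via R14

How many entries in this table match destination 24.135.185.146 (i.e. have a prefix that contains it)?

No listed prefix contains 24.135.185.146.
Total matching entries: 0.

0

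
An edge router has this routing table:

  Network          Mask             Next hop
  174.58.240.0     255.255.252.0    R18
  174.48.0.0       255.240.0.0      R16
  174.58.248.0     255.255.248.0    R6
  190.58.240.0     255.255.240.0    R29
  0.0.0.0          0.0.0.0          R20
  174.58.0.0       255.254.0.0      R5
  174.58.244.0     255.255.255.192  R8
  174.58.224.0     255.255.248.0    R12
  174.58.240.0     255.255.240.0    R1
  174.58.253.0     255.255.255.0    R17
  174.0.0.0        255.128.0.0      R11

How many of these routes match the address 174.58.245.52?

Prefixes containing 174.58.245.52:
  0.0.0.0/0 (default, matches everything)
  174.0.0.0/9 (174.0.0.0 - 174.127.255.255)
  174.48.0.0/12 (174.48.0.0 - 174.63.255.255)
  174.58.0.0/15 (174.58.0.0 - 174.59.255.255)
  174.58.240.0/20 (174.58.240.0 - 174.58.255.255)
Total matching entries: 5.

5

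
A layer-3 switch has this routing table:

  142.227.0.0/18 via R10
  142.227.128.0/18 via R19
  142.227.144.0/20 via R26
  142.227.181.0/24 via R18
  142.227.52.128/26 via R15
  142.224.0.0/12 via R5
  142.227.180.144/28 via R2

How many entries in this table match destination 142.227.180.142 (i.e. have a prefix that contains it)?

Prefixes containing 142.227.180.142:
  142.224.0.0/12 (142.224.0.0 - 142.239.255.255)
  142.227.128.0/18 (142.227.128.0 - 142.227.191.255)
Total matching entries: 2.

2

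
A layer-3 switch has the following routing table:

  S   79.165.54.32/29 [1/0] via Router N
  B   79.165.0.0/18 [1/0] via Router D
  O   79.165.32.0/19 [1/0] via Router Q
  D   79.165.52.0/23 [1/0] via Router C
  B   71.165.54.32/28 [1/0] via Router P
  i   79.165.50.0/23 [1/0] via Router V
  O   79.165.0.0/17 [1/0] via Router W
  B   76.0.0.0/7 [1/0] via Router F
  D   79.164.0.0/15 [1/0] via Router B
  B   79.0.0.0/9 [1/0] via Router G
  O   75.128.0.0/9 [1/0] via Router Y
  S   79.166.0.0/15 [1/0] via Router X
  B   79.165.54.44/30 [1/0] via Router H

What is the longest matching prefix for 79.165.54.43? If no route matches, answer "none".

79.165.32.0/19

Entries matching 79.165.54.43:
  79.164.0.0/15 (79.164.0.0 - 79.165.255.255)
  79.165.0.0/17 (79.165.0.0 - 79.165.127.255)
  79.165.0.0/18 (79.165.0.0 - 79.165.63.255)
  79.165.32.0/19 (79.165.32.0 - 79.165.63.255)
Most specific is 79.165.32.0/19.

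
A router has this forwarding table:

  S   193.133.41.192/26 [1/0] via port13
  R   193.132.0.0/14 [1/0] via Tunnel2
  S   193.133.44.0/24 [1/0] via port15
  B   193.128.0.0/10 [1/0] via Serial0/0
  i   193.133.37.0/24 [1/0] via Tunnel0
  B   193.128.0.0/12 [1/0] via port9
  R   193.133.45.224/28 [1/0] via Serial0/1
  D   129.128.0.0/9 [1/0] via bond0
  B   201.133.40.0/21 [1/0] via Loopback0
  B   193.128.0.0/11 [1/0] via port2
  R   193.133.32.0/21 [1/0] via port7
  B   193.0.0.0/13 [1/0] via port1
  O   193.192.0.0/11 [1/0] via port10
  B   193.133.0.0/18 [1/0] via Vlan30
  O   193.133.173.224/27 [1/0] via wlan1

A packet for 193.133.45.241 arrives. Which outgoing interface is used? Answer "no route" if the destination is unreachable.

Vlan30

Routes whose prefix contains 193.133.45.241:
  193.128.0.0/10 (193.128.0.0 - 193.191.255.255) -> Serial0/0
  193.128.0.0/11 (193.128.0.0 - 193.159.255.255) -> port2
  193.128.0.0/12 (193.128.0.0 - 193.143.255.255) -> port9
  193.132.0.0/14 (193.132.0.0 - 193.135.255.255) -> Tunnel2
  193.133.0.0/18 (193.133.0.0 - 193.133.63.255) -> Vlan30
More-specific entries that do NOT match:
  193.133.45.224/28 (193.133.45.224 - 193.133.45.239) does not contain 193.133.45.241
  193.133.173.224/27 (193.133.173.224 - 193.133.173.255) does not contain 193.133.45.241
  193.133.41.192/26 (193.133.41.192 - 193.133.41.255) does not contain 193.133.45.241
  193.133.44.0/24 (193.133.44.0 - 193.133.44.255) does not contain 193.133.45.241
  193.133.37.0/24 (193.133.37.0 - 193.133.37.255) does not contain 193.133.45.241
  201.133.40.0/21 (201.133.40.0 - 201.133.47.255) does not contain 193.133.45.241
  193.133.32.0/21 (193.133.32.0 - 193.133.39.255) does not contain 193.133.45.241
Longest matching prefix is /18 -> interface Vlan30.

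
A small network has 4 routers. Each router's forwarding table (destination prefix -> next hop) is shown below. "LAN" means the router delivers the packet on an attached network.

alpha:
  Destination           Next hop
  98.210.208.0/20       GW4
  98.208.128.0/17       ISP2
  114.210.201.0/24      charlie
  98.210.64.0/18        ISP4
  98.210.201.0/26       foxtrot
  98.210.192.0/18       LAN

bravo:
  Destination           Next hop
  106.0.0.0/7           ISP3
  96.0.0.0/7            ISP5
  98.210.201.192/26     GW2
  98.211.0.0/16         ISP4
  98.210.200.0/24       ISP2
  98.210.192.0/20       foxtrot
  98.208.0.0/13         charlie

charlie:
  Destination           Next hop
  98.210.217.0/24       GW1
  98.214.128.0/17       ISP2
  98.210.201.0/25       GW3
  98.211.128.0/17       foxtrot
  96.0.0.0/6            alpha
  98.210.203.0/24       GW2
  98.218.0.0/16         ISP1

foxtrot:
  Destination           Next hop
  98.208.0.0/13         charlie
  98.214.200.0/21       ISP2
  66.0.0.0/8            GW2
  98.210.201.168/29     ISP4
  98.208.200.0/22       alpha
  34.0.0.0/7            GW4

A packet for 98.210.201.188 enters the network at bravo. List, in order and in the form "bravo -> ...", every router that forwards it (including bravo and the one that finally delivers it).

bravo -> foxtrot -> charlie -> alpha

At bravo: longest match for 98.210.201.188 is 98.210.192.0/20 -> foxtrot
At foxtrot: longest match for 98.210.201.188 is 98.208.0.0/13 -> charlie
At charlie: longest match for 98.210.201.188 is 96.0.0.0/6 -> alpha
At alpha: longest match for 98.210.201.188 is 98.210.192.0/18 -> LAN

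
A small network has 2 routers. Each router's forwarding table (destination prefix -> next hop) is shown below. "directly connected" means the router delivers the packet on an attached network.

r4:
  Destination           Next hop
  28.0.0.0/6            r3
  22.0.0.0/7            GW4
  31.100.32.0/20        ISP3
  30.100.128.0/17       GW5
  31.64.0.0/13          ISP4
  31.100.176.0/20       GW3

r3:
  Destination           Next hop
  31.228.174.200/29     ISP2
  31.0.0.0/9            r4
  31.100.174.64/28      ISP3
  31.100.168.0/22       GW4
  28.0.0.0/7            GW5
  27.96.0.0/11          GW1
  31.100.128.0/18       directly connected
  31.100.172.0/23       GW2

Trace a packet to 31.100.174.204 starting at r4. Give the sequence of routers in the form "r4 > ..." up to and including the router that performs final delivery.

At r4: longest match for 31.100.174.204 is 28.0.0.0/6 -> r3
At r3: longest match for 31.100.174.204 is 31.100.128.0/18 -> directly connected

r4 > r3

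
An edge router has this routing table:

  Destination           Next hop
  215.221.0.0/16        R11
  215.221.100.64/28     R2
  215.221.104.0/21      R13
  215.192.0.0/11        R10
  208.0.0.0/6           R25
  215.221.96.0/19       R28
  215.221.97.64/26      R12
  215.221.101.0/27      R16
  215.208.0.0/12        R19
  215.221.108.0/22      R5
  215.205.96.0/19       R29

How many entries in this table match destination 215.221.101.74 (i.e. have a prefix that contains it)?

Prefixes containing 215.221.101.74:
  215.192.0.0/11 (215.192.0.0 - 215.223.255.255)
  215.208.0.0/12 (215.208.0.0 - 215.223.255.255)
  215.221.0.0/16 (215.221.0.0 - 215.221.255.255)
  215.221.96.0/19 (215.221.96.0 - 215.221.127.255)
Total matching entries: 4.

4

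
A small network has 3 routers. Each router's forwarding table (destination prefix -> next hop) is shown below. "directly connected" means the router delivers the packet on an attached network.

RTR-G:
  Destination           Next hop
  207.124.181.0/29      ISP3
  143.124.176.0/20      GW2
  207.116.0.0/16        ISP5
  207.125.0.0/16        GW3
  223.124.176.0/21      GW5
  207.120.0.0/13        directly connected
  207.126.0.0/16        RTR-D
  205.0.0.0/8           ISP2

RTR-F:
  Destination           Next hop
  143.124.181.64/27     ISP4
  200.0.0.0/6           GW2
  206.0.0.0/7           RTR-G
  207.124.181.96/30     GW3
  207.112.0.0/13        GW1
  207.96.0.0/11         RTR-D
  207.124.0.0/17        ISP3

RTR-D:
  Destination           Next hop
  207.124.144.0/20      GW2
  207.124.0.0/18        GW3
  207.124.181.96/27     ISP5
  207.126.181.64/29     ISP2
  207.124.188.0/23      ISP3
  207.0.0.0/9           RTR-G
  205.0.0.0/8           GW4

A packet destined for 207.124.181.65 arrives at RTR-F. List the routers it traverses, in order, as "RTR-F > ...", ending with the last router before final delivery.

At RTR-F: longest match for 207.124.181.65 is 207.96.0.0/11 -> RTR-D
At RTR-D: longest match for 207.124.181.65 is 207.0.0.0/9 -> RTR-G
At RTR-G: longest match for 207.124.181.65 is 207.120.0.0/13 -> directly connected

RTR-F > RTR-D > RTR-G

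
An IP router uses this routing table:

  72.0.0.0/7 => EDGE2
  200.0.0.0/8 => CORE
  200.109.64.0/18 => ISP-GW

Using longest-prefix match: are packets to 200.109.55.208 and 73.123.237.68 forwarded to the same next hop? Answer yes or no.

200.109.55.208: longest match 200.0.0.0/8 -> CORE
73.123.237.68: longest match 72.0.0.0/7 -> EDGE2

no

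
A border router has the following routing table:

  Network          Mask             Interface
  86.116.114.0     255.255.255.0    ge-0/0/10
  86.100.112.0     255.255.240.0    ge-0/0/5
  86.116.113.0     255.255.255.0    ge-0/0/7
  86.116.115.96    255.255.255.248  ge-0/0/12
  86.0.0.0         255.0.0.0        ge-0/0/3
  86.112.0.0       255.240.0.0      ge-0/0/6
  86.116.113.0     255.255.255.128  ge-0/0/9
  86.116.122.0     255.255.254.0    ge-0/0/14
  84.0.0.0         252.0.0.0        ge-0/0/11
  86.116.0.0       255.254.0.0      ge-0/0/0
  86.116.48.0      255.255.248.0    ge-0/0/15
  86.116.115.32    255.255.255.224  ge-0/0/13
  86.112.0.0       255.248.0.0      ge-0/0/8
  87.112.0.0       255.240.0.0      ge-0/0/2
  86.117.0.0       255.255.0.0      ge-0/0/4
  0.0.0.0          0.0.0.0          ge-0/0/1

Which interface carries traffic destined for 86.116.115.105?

ge-0/0/0

Routes whose prefix contains 86.116.115.105:
  0.0.0.0/0 (default, matches everything) -> ge-0/0/1
  84.0.0.0/6 (84.0.0.0 - 87.255.255.255) -> ge-0/0/11
  86.0.0.0/8 (86.0.0.0 - 86.255.255.255) -> ge-0/0/3
  86.112.0.0/12 (86.112.0.0 - 86.127.255.255) -> ge-0/0/6
  86.112.0.0/13 (86.112.0.0 - 86.119.255.255) -> ge-0/0/8
  86.116.0.0/15 (86.116.0.0 - 86.117.255.255) -> ge-0/0/0
More-specific entries that do NOT match:
  86.116.115.96/29 (86.116.115.96 - 86.116.115.103) does not contain 86.116.115.105
  86.116.115.32/27 (86.116.115.32 - 86.116.115.63) does not contain 86.116.115.105
  86.116.113.0/25 (86.116.113.0 - 86.116.113.127) does not contain 86.116.115.105
  86.116.114.0/24 (86.116.114.0 - 86.116.114.255) does not contain 86.116.115.105
  86.116.113.0/24 (86.116.113.0 - 86.116.113.255) does not contain 86.116.115.105
  86.116.122.0/23 (86.116.122.0 - 86.116.123.255) does not contain 86.116.115.105
  86.116.48.0/21 (86.116.48.0 - 86.116.55.255) does not contain 86.116.115.105
  86.100.112.0/20 (86.100.112.0 - 86.100.127.255) does not contain 86.116.115.105
  86.117.0.0/16 (86.117.0.0 - 86.117.255.255) does not contain 86.116.115.105
Longest matching prefix is /15 -> interface ge-0/0/0.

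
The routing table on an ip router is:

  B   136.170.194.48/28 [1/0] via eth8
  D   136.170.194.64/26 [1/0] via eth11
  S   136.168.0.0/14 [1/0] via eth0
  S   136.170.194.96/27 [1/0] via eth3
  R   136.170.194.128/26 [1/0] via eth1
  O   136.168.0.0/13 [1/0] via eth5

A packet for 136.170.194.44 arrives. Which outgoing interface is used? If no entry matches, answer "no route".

Routes whose prefix contains 136.170.194.44:
  136.168.0.0/13 (136.168.0.0 - 136.175.255.255) -> eth5
  136.168.0.0/14 (136.168.0.0 - 136.171.255.255) -> eth0
More-specific entries that do NOT match:
  136.170.194.48/28 (136.170.194.48 - 136.170.194.63) does not contain 136.170.194.44
  136.170.194.96/27 (136.170.194.96 - 136.170.194.127) does not contain 136.170.194.44
  136.170.194.64/26 (136.170.194.64 - 136.170.194.127) does not contain 136.170.194.44
  136.170.194.128/26 (136.170.194.128 - 136.170.194.191) does not contain 136.170.194.44
Longest matching prefix is /14 -> interface eth0.

eth0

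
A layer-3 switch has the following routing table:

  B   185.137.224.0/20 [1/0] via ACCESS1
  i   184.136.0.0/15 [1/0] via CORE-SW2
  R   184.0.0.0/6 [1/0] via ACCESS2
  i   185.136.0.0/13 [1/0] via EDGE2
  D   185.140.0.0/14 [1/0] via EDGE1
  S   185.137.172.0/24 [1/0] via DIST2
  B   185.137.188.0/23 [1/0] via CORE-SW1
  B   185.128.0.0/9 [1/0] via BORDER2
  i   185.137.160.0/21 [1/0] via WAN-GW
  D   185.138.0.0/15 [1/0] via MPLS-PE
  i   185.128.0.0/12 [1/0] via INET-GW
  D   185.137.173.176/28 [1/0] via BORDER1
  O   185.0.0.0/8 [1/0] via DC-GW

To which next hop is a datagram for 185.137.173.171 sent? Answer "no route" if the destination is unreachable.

EDGE2

Routes whose prefix contains 185.137.173.171:
  184.0.0.0/6 (184.0.0.0 - 187.255.255.255) -> ACCESS2
  185.0.0.0/8 (185.0.0.0 - 185.255.255.255) -> DC-GW
  185.128.0.0/9 (185.128.0.0 - 185.255.255.255) -> BORDER2
  185.128.0.0/12 (185.128.0.0 - 185.143.255.255) -> INET-GW
  185.136.0.0/13 (185.136.0.0 - 185.143.255.255) -> EDGE2
More-specific entries that do NOT match:
  185.137.173.176/28 (185.137.173.176 - 185.137.173.191) does not contain 185.137.173.171
  185.137.172.0/24 (185.137.172.0 - 185.137.172.255) does not contain 185.137.173.171
  185.137.188.0/23 (185.137.188.0 - 185.137.189.255) does not contain 185.137.173.171
  185.137.160.0/21 (185.137.160.0 - 185.137.167.255) does not contain 185.137.173.171
  185.137.224.0/20 (185.137.224.0 - 185.137.239.255) does not contain 185.137.173.171
  184.136.0.0/15 (184.136.0.0 - 184.137.255.255) does not contain 185.137.173.171
  185.138.0.0/15 (185.138.0.0 - 185.139.255.255) does not contain 185.137.173.171
  185.140.0.0/14 (185.140.0.0 - 185.143.255.255) does not contain 185.137.173.171
Longest matching prefix is /13 -> next hop EDGE2.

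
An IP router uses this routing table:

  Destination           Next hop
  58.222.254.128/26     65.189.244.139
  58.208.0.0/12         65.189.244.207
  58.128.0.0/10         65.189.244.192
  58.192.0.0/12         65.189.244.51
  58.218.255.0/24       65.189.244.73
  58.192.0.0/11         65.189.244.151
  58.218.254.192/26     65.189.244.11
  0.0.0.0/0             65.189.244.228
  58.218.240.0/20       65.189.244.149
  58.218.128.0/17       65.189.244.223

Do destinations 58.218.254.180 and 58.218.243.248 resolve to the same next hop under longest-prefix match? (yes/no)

yes

58.218.254.180: longest match 58.218.240.0/20 -> 65.189.244.149
58.218.243.248: longest match 58.218.240.0/20 -> 65.189.244.149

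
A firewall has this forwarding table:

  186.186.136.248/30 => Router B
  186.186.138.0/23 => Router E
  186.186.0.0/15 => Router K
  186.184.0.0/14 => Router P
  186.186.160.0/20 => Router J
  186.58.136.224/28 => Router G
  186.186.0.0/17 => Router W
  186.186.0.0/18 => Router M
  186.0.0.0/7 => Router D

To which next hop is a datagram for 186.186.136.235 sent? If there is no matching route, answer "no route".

Routes whose prefix contains 186.186.136.235:
  186.0.0.0/7 (186.0.0.0 - 187.255.255.255) -> Router D
  186.184.0.0/14 (186.184.0.0 - 186.187.255.255) -> Router P
  186.186.0.0/15 (186.186.0.0 - 186.187.255.255) -> Router K
More-specific entries that do NOT match:
  186.186.136.248/30 (186.186.136.248 - 186.186.136.251) does not contain 186.186.136.235
  186.58.136.224/28 (186.58.136.224 - 186.58.136.239) does not contain 186.186.136.235
  186.186.138.0/23 (186.186.138.0 - 186.186.139.255) does not contain 186.186.136.235
  186.186.160.0/20 (186.186.160.0 - 186.186.175.255) does not contain 186.186.136.235
  186.186.0.0/18 (186.186.0.0 - 186.186.63.255) does not contain 186.186.136.235
  186.186.0.0/17 (186.186.0.0 - 186.186.127.255) does not contain 186.186.136.235
Longest matching prefix is /15 -> next hop Router K.

Router K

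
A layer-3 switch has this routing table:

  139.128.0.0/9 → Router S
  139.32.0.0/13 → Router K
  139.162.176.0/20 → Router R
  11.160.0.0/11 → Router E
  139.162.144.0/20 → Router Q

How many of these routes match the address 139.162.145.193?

Prefixes containing 139.162.145.193:
  139.128.0.0/9 (139.128.0.0 - 139.255.255.255)
  139.162.144.0/20 (139.162.144.0 - 139.162.159.255)
Total matching entries: 2.

2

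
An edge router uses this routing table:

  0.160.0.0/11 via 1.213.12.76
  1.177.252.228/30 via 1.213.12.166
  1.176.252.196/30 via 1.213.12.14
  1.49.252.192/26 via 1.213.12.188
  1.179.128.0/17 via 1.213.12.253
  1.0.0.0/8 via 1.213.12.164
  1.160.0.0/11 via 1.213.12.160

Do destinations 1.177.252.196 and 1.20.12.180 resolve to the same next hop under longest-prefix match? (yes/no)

no

1.177.252.196: longest match 1.160.0.0/11 -> 1.213.12.160
1.20.12.180: longest match 1.0.0.0/8 -> 1.213.12.164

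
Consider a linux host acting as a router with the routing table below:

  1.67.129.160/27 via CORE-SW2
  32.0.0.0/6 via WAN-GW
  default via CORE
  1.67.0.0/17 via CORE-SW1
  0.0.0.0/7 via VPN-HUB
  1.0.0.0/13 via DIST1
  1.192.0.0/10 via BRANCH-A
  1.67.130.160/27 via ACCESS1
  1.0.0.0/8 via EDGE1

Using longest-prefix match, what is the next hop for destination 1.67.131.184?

Routes whose prefix contains 1.67.131.184:
  0.0.0.0/0 (default, matches everything) -> CORE
  0.0.0.0/7 (0.0.0.0 - 1.255.255.255) -> VPN-HUB
  1.0.0.0/8 (1.0.0.0 - 1.255.255.255) -> EDGE1
More-specific entries that do NOT match:
  1.67.129.160/27 (1.67.129.160 - 1.67.129.191) does not contain 1.67.131.184
  1.67.130.160/27 (1.67.130.160 - 1.67.130.191) does not contain 1.67.131.184
  1.67.0.0/17 (1.67.0.0 - 1.67.127.255) does not contain 1.67.131.184
  1.0.0.0/13 (1.0.0.0 - 1.7.255.255) does not contain 1.67.131.184
  1.192.0.0/10 (1.192.0.0 - 1.255.255.255) does not contain 1.67.131.184
Longest matching prefix is /8 -> next hop EDGE1.

EDGE1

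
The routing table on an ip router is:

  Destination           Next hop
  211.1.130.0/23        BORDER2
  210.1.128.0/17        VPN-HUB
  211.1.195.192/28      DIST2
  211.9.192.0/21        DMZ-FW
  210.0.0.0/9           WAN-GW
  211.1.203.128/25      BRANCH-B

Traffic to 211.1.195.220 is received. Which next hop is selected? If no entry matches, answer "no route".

no route

No entry's prefix contains 211.1.195.220; there is no default route.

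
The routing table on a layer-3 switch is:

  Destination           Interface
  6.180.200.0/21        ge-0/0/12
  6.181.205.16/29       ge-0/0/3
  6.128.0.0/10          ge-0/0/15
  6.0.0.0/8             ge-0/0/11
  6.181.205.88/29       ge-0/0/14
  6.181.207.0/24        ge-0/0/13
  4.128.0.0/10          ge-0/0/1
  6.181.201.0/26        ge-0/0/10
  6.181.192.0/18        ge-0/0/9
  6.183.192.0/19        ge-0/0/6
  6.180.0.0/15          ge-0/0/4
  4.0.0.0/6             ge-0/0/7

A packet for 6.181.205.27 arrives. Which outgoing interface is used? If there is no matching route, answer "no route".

ge-0/0/9

Routes whose prefix contains 6.181.205.27:
  4.0.0.0/6 (4.0.0.0 - 7.255.255.255) -> ge-0/0/7
  6.0.0.0/8 (6.0.0.0 - 6.255.255.255) -> ge-0/0/11
  6.128.0.0/10 (6.128.0.0 - 6.191.255.255) -> ge-0/0/15
  6.180.0.0/15 (6.180.0.0 - 6.181.255.255) -> ge-0/0/4
  6.181.192.0/18 (6.181.192.0 - 6.181.255.255) -> ge-0/0/9
More-specific entries that do NOT match:
  6.181.205.16/29 (6.181.205.16 - 6.181.205.23) does not contain 6.181.205.27
  6.181.205.88/29 (6.181.205.88 - 6.181.205.95) does not contain 6.181.205.27
  6.181.201.0/26 (6.181.201.0 - 6.181.201.63) does not contain 6.181.205.27
  6.181.207.0/24 (6.181.207.0 - 6.181.207.255) does not contain 6.181.205.27
  6.180.200.0/21 (6.180.200.0 - 6.180.207.255) does not contain 6.181.205.27
  6.183.192.0/19 (6.183.192.0 - 6.183.223.255) does not contain 6.181.205.27
Longest matching prefix is /18 -> interface ge-0/0/9.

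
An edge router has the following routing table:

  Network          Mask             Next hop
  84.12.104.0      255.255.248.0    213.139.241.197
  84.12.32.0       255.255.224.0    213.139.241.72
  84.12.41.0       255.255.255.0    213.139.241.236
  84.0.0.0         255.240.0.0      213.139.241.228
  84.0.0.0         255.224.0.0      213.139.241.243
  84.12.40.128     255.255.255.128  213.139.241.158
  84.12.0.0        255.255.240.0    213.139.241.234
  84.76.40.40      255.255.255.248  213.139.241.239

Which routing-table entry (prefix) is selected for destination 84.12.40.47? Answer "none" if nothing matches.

84.12.32.0/19

Entries matching 84.12.40.47:
  84.0.0.0/11 (84.0.0.0 - 84.31.255.255)
  84.0.0.0/12 (84.0.0.0 - 84.15.255.255)
  84.12.32.0/19 (84.12.32.0 - 84.12.63.255)
Most specific is 84.12.32.0/19.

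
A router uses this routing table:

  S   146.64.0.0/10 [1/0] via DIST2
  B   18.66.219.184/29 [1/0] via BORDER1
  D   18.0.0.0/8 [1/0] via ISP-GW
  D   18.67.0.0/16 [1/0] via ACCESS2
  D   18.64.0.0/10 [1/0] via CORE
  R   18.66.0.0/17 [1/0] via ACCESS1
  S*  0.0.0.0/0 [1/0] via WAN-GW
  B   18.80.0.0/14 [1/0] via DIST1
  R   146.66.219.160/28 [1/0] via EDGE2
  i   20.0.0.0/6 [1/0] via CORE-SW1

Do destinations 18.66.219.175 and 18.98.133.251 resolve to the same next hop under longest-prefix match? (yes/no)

18.66.219.175: longest match 18.64.0.0/10 -> CORE
18.98.133.251: longest match 18.64.0.0/10 -> CORE

yes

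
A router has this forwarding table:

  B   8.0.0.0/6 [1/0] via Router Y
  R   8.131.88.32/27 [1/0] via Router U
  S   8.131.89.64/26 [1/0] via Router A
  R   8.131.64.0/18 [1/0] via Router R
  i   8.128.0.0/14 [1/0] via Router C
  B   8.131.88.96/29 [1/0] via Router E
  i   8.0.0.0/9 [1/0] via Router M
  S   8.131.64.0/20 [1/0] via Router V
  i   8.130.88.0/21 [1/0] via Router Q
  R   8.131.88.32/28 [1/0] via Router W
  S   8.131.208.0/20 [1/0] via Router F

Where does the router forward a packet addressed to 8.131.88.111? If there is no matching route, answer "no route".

Routes whose prefix contains 8.131.88.111:
  8.0.0.0/6 (8.0.0.0 - 11.255.255.255) -> Router Y
  8.128.0.0/14 (8.128.0.0 - 8.131.255.255) -> Router C
  8.131.64.0/18 (8.131.64.0 - 8.131.127.255) -> Router R
More-specific entries that do NOT match:
  8.131.88.96/29 (8.131.88.96 - 8.131.88.103) does not contain 8.131.88.111
  8.131.88.32/28 (8.131.88.32 - 8.131.88.47) does not contain 8.131.88.111
  8.131.88.32/27 (8.131.88.32 - 8.131.88.63) does not contain 8.131.88.111
  8.131.89.64/26 (8.131.89.64 - 8.131.89.127) does not contain 8.131.88.111
  8.130.88.0/21 (8.130.88.0 - 8.130.95.255) does not contain 8.131.88.111
  8.131.64.0/20 (8.131.64.0 - 8.131.79.255) does not contain 8.131.88.111
  8.131.208.0/20 (8.131.208.0 - 8.131.223.255) does not contain 8.131.88.111
Longest matching prefix is /18 -> next hop Router R.

Router R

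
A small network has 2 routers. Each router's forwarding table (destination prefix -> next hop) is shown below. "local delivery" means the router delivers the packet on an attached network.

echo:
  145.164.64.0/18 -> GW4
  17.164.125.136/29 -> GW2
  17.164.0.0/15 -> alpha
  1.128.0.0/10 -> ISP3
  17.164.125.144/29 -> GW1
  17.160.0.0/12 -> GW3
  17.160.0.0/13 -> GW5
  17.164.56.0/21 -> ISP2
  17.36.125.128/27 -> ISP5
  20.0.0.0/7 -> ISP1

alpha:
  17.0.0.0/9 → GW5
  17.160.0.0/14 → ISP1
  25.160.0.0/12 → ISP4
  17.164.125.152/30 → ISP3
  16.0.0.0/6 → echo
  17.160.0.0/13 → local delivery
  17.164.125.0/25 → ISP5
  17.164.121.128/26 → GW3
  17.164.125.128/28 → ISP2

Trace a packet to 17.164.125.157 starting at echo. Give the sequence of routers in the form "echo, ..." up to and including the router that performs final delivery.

echo, alpha

At echo: longest match for 17.164.125.157 is 17.164.0.0/15 -> alpha
At alpha: longest match for 17.164.125.157 is 17.160.0.0/13 -> local delivery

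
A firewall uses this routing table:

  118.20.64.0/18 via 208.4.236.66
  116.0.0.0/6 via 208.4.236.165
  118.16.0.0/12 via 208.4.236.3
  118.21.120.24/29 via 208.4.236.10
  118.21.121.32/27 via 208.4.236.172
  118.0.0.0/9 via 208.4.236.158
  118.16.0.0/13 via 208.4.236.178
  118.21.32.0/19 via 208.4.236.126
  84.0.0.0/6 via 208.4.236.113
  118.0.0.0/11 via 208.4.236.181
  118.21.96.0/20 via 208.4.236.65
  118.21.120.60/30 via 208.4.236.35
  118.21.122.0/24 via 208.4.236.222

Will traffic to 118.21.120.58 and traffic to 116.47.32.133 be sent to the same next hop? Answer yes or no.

118.21.120.58: longest match 118.16.0.0/13 -> 208.4.236.178
116.47.32.133: longest match 116.0.0.0/6 -> 208.4.236.165

no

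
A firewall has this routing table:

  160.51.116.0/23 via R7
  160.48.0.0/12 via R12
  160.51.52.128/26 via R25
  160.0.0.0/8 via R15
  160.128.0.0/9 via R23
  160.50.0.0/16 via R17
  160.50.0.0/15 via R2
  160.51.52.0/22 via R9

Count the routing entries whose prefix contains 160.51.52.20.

4

Prefixes containing 160.51.52.20:
  160.0.0.0/8 (160.0.0.0 - 160.255.255.255)
  160.48.0.0/12 (160.48.0.0 - 160.63.255.255)
  160.50.0.0/15 (160.50.0.0 - 160.51.255.255)
  160.51.52.0/22 (160.51.52.0 - 160.51.55.255)
Total matching entries: 4.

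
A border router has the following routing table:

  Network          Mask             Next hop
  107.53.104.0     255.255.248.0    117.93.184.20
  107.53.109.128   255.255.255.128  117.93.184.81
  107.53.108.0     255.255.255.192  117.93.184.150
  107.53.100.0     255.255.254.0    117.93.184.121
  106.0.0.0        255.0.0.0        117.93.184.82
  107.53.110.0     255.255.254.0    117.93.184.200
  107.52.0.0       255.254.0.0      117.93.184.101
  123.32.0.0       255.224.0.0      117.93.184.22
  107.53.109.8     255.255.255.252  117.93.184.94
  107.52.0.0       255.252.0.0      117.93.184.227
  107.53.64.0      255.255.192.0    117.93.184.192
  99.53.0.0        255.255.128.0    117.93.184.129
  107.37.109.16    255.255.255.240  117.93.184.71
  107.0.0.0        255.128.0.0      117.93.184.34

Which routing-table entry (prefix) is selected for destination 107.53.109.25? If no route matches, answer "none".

107.53.104.0/21

Entries matching 107.53.109.25:
  107.0.0.0/9 (107.0.0.0 - 107.127.255.255)
  107.52.0.0/14 (107.52.0.0 - 107.55.255.255)
  107.52.0.0/15 (107.52.0.0 - 107.53.255.255)
  107.53.64.0/18 (107.53.64.0 - 107.53.127.255)
  107.53.104.0/21 (107.53.104.0 - 107.53.111.255)
Most specific is 107.53.104.0/21.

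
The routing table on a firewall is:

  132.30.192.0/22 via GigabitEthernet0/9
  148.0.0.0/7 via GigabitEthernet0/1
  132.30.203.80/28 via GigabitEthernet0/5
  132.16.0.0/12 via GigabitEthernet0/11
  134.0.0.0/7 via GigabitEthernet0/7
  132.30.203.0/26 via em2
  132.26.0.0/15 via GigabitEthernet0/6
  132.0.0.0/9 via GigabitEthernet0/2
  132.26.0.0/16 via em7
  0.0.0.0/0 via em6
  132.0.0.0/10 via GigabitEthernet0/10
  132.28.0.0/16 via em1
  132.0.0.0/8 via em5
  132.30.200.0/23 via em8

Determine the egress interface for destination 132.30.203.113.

Routes whose prefix contains 132.30.203.113:
  0.0.0.0/0 (default, matches everything) -> em6
  132.0.0.0/8 (132.0.0.0 - 132.255.255.255) -> em5
  132.0.0.0/9 (132.0.0.0 - 132.127.255.255) -> GigabitEthernet0/2
  132.0.0.0/10 (132.0.0.0 - 132.63.255.255) -> GigabitEthernet0/10
  132.16.0.0/12 (132.16.0.0 - 132.31.255.255) -> GigabitEthernet0/11
More-specific entries that do NOT match:
  132.30.203.80/28 (132.30.203.80 - 132.30.203.95) does not contain 132.30.203.113
  132.30.203.0/26 (132.30.203.0 - 132.30.203.63) does not contain 132.30.203.113
  132.30.200.0/23 (132.30.200.0 - 132.30.201.255) does not contain 132.30.203.113
  132.30.192.0/22 (132.30.192.0 - 132.30.195.255) does not contain 132.30.203.113
  132.26.0.0/16 (132.26.0.0 - 132.26.255.255) does not contain 132.30.203.113
  132.28.0.0/16 (132.28.0.0 - 132.28.255.255) does not contain 132.30.203.113
  132.26.0.0/15 (132.26.0.0 - 132.27.255.255) does not contain 132.30.203.113
Longest matching prefix is /12 -> interface GigabitEthernet0/11.

GigabitEthernet0/11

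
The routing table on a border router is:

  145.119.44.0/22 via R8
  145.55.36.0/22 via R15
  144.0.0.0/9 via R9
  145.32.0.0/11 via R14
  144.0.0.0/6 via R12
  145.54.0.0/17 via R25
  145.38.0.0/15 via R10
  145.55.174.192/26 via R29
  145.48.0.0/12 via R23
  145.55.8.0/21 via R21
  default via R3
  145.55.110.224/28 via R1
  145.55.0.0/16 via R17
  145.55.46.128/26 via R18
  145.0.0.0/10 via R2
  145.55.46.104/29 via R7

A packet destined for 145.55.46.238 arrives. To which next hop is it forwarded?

R17

Routes whose prefix contains 145.55.46.238:
  0.0.0.0/0 (default, matches everything) -> R3
  144.0.0.0/6 (144.0.0.0 - 147.255.255.255) -> R12
  145.0.0.0/10 (145.0.0.0 - 145.63.255.255) -> R2
  145.32.0.0/11 (145.32.0.0 - 145.63.255.255) -> R14
  145.48.0.0/12 (145.48.0.0 - 145.63.255.255) -> R23
  145.55.0.0/16 (145.55.0.0 - 145.55.255.255) -> R17
More-specific entries that do NOT match:
  145.55.46.104/29 (145.55.46.104 - 145.55.46.111) does not contain 145.55.46.238
  145.55.110.224/28 (145.55.110.224 - 145.55.110.239) does not contain 145.55.46.238
  145.55.174.192/26 (145.55.174.192 - 145.55.174.255) does not contain 145.55.46.238
  145.55.46.128/26 (145.55.46.128 - 145.55.46.191) does not contain 145.55.46.238
  145.119.44.0/22 (145.119.44.0 - 145.119.47.255) does not contain 145.55.46.238
  145.55.36.0/22 (145.55.36.0 - 145.55.39.255) does not contain 145.55.46.238
  145.55.8.0/21 (145.55.8.0 - 145.55.15.255) does not contain 145.55.46.238
  145.54.0.0/17 (145.54.0.0 - 145.54.127.255) does not contain 145.55.46.238
Longest matching prefix is /16 -> next hop R17.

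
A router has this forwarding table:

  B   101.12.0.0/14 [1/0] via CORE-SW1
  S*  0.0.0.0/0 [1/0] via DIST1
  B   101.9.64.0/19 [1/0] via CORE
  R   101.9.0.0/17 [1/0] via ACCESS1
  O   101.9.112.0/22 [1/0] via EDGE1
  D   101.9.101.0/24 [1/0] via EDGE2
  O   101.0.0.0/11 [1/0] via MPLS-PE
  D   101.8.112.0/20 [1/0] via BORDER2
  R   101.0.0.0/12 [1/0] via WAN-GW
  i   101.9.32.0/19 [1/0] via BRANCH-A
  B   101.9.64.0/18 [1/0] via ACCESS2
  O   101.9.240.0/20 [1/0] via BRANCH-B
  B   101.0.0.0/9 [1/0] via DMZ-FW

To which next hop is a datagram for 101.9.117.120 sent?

Routes whose prefix contains 101.9.117.120:
  0.0.0.0/0 (default, matches everything) -> DIST1
  101.0.0.0/9 (101.0.0.0 - 101.127.255.255) -> DMZ-FW
  101.0.0.0/11 (101.0.0.0 - 101.31.255.255) -> MPLS-PE
  101.0.0.0/12 (101.0.0.0 - 101.15.255.255) -> WAN-GW
  101.9.0.0/17 (101.9.0.0 - 101.9.127.255) -> ACCESS1
  101.9.64.0/18 (101.9.64.0 - 101.9.127.255) -> ACCESS2
More-specific entries that do NOT match:
  101.9.101.0/24 (101.9.101.0 - 101.9.101.255) does not contain 101.9.117.120
  101.9.112.0/22 (101.9.112.0 - 101.9.115.255) does not contain 101.9.117.120
  101.8.112.0/20 (101.8.112.0 - 101.8.127.255) does not contain 101.9.117.120
  101.9.240.0/20 (101.9.240.0 - 101.9.255.255) does not contain 101.9.117.120
  101.9.64.0/19 (101.9.64.0 - 101.9.95.255) does not contain 101.9.117.120
  101.9.32.0/19 (101.9.32.0 - 101.9.63.255) does not contain 101.9.117.120
Longest matching prefix is /18 -> next hop ACCESS2.

ACCESS2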